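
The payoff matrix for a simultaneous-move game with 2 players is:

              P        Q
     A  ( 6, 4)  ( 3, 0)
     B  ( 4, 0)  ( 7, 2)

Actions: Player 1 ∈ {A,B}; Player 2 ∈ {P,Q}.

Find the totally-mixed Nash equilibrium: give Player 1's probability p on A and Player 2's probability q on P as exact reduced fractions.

P1 indiff ⇒ q·6+(1-q)·3 = q·4+(1-q)·7 ⇒ q(2) = (1-q)(4) ⇒ q = 2/3
P2 indiff ⇒ p·4+(1-p)·0 = p·0+(1-p)·2 ⇒ p(4) = (1-p)(2) ⇒ p = 1/3

(p,q) = (1/3, 2/3)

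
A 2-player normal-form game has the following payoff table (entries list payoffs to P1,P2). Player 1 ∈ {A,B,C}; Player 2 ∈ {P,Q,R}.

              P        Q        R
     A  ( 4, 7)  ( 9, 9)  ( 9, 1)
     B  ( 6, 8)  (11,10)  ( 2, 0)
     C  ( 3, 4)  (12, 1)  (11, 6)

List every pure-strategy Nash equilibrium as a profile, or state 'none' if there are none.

Nash profiles: (C,R)

(A,P): not NE [P1→B gives 6>4; P2→Q gives 9>7]
(A,Q): not NE [P1→C gives 12>9]
(A,R): not NE [P1→C gives 11>9; P2→Q gives 9>1]
(B,P): not NE [P2→Q gives 10>8]
(B,Q): not NE [P1→C gives 12>11]
(B,R): not NE [P1→C gives 11>2; P2→Q gives 10>0]
(C,P): not NE [P1→B gives 6>3; P2→R gives 6>4]
(C,Q): not NE [P2→R gives 6>1]
(C,R): NE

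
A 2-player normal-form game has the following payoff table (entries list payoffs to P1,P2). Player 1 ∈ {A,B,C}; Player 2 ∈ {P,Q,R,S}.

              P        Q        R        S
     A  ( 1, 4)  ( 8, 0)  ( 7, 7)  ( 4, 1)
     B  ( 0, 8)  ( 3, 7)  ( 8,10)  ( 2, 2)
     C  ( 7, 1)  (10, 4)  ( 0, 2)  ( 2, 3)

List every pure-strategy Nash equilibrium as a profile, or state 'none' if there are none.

Nash profiles: (B,R), (C,Q)

(A,P): not NE [P1→C gives 7>1; P2→R gives 7>4]
(A,Q): not NE [P1→C gives 10>8; P2→R gives 7>0]
(A,R): not NE [P1→B gives 8>7]
(A,S): not NE [P2→R gives 7>1]
(B,P): not NE [P1→C gives 7>0; P2→R gives 10>8]
(B,Q): not NE [P1→C gives 10>3; P2→R gives 10>7]
(B,R): NE
(B,S): not NE [P1→A gives 4>2; P2→R gives 10>2]
(C,P): not NE [P2→Q gives 4>1]
(C,Q): NE
(C,R): not NE [P1→B gives 8>0; P2→Q gives 4>2]
(C,S): not NE [P1→A gives 4>2; P2→Q gives 4>3]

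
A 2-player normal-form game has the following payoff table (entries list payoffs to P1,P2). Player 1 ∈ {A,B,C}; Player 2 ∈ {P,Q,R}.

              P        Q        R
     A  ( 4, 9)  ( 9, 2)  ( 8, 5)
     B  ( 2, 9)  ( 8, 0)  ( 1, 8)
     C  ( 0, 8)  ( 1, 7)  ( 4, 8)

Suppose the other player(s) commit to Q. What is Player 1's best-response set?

u_1(A vs Q) = 9
u_1(B vs Q) = 8
u_1(C vs Q) = 1
max payoff 9 at {A}

P1 best: {A}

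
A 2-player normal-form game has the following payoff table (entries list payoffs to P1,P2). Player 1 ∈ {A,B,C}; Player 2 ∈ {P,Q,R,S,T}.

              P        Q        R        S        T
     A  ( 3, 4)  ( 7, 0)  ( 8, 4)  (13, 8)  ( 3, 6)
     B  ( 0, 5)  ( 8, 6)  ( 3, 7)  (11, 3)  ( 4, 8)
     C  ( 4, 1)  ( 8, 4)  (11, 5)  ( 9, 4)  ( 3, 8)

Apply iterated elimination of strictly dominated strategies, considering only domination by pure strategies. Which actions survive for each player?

Survivors P1:{A,B} P2:{S,T}

P2 drop P (T beats it: A:6>4 B:8>5 C:8>1)
P2 drop Q (R beats it: A:4>0 B:7>6 C:5>4)
P2 drop R (T beats it: A:6>4 B:8>7 C:8>5)
P1 drop C (B beats it: S:11>9 T:4>3)
P1→{A,B} P2→{S,T}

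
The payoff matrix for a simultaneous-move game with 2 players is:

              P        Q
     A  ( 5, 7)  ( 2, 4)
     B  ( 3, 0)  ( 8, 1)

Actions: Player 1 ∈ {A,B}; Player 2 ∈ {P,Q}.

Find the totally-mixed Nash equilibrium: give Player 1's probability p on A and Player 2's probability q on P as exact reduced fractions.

P1 indiff ⇒ q·5+(1-q)·2 = q·3+(1-q)·8 ⇒ q(2) = (1-q)(6) ⇒ q = 3/4
P2 indiff ⇒ p·7+(1-p)·0 = p·4+(1-p)·1 ⇒ p(3) = (1-p)(1) ⇒ p = 1/4

P1 mixes 1/4 on A; P2 mixes 3/4 on P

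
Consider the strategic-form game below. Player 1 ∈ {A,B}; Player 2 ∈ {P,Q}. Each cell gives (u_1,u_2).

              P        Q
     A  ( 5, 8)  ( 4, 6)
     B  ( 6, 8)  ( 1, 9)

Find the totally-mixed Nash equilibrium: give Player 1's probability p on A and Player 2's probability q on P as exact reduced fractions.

P1 mixes 1/3 on A; P2 mixes 3/4 on P

P1 indiff ⇒ q·5+(1-q)·4 = q·6+(1-q)·1 ⇒ q(-1) = (1-q)(-3) ⇒ q = 3/4
P2 indiff ⇒ p·8+(1-p)·8 = p·6+(1-p)·9 ⇒ p(2) = (1-p)(1) ⇒ p = 1/3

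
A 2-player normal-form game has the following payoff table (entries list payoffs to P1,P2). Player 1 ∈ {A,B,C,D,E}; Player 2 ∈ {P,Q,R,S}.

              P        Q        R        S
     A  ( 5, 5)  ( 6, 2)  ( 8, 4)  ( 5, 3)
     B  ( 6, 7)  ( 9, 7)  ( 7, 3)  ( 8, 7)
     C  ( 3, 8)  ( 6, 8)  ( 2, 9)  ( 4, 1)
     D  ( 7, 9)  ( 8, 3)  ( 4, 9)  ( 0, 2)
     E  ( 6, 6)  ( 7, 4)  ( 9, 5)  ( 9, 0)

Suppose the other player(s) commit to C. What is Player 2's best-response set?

u_2(P vs C) = 8
u_2(Q vs C) = 8
u_2(R vs C) = 9
u_2(S vs C) = 1
max payoff 9 at {R}

BR_2 = {R}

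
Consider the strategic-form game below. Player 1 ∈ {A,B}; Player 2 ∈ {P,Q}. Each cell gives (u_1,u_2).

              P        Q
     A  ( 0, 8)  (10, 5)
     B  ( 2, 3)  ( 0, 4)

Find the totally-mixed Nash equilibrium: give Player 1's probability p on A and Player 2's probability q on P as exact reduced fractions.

p=1/4, q=5/6

P1 indiff ⇒ q·0+(1-q)·10 = q·2+(1-q)·0 ⇒ q(-2) = (1-q)(-10) ⇒ q = 5/6
P2 indiff ⇒ p·8+(1-p)·3 = p·5+(1-p)·4 ⇒ p(3) = (1-p)(1) ⇒ p = 1/4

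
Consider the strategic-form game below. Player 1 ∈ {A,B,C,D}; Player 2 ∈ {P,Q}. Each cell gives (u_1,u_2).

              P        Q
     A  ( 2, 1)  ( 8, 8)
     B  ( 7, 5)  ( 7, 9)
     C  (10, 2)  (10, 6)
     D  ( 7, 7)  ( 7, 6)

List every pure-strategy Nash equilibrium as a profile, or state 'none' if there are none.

(A,P): not NE [P1→C gives 10>2; P2→Q gives 8>1]
(A,Q): not NE [P1→C gives 10>8]
(B,P): not NE [P1→C gives 10>7; P2→Q gives 9>5]
(B,Q): not NE [P1→C gives 10>7]
(C,P): not NE [P2→Q gives 6>2]
(C,Q): NE
(D,P): not NE [P1→C gives 10>7]
(D,Q): not NE [P1→C gives 10>7; P2→P gives 7>6]

PSNE = {(C,Q)}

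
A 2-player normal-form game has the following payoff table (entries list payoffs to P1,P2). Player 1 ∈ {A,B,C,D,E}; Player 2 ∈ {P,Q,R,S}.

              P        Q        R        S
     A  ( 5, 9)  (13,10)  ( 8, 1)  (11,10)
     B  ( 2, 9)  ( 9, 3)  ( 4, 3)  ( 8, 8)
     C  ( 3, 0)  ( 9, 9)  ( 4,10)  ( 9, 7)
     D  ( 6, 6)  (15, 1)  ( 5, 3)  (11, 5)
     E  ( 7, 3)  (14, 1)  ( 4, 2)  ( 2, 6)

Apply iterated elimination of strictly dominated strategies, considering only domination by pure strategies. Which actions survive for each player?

Remaining: P1:{A,D,E} P2:{P,Q,S}

P1 drop B (A beats it: P:5>2 Q:13>9 R:8>4 S:11>8)
P1 drop C (A beats it: P:5>3 Q:13>9 R:8>4 S:11>9)
P2 drop R (P beats it: A:9>1 D:6>3 E:3>2)
P1→{A,D,E} P2→{P,Q,S}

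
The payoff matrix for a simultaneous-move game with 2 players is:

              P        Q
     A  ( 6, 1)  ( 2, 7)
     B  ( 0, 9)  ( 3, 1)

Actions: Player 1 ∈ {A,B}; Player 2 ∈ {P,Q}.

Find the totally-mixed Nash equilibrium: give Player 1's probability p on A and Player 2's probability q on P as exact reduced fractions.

(p,q) = (4/7, 1/7)

P1 indiff ⇒ q·6+(1-q)·2 = q·0+(1-q)·3 ⇒ q(6) = (1-q)(1) ⇒ q = 1/7
P2 indiff ⇒ p·1+(1-p)·9 = p·7+(1-p)·1 ⇒ p(-6) = (1-p)(-8) ⇒ p = 4/7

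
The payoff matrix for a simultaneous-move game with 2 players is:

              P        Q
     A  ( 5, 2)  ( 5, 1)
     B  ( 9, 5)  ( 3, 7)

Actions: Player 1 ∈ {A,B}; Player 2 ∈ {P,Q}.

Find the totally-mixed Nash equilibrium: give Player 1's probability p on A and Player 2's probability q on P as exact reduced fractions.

P1 mixes 2/3 on A; P2 mixes 1/3 on P

P1 indiff ⇒ q·5+(1-q)·5 = q·9+(1-q)·3 ⇒ q(-4) = (1-q)(-2) ⇒ q = 1/3
P2 indiff ⇒ p·2+(1-p)·5 = p·1+(1-p)·7 ⇒ p(1) = (1-p)(2) ⇒ p = 2/3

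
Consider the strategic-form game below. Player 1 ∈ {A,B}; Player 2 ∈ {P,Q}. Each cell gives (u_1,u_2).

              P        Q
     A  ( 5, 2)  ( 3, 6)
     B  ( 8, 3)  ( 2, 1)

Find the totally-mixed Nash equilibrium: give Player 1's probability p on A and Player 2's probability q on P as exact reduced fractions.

P1 indiff ⇒ q·5+(1-q)·3 = q·8+(1-q)·2 ⇒ q(-3) = (1-q)(-1) ⇒ q = 1/4
P2 indiff ⇒ p·2+(1-p)·3 = p·6+(1-p)·1 ⇒ p(-4) = (1-p)(-2) ⇒ p = 1/3

P1 mixes 1/3 on A; P2 mixes 1/4 on P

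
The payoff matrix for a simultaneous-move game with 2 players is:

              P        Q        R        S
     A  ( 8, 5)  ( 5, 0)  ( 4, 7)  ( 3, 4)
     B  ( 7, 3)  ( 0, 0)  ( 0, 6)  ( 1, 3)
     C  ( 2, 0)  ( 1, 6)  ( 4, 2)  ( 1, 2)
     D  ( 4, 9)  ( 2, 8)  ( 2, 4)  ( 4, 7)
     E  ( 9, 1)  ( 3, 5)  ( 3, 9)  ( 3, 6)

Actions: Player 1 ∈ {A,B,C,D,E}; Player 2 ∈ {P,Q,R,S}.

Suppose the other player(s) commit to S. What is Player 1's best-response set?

BR_1 = {D}

u_1(A vs S) = 3
u_1(B vs S) = 1
u_1(C vs S) = 1
u_1(D vs S) = 4
u_1(E vs S) = 3
max payoff 4 at {D}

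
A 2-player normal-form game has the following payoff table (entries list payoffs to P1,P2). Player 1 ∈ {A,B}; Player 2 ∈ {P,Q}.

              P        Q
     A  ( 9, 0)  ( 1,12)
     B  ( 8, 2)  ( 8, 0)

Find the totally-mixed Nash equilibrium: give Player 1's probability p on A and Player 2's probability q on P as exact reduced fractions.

P1 mixes 1/7 on A; P2 mixes 7/8 on P

P1 indiff ⇒ q·9+(1-q)·1 = q·8+(1-q)·8 ⇒ q(1) = (1-q)(7) ⇒ q = 7/8
P2 indiff ⇒ p·0+(1-p)·2 = p·12+(1-p)·0 ⇒ p(-12) = (1-p)(-2) ⇒ p = 1/7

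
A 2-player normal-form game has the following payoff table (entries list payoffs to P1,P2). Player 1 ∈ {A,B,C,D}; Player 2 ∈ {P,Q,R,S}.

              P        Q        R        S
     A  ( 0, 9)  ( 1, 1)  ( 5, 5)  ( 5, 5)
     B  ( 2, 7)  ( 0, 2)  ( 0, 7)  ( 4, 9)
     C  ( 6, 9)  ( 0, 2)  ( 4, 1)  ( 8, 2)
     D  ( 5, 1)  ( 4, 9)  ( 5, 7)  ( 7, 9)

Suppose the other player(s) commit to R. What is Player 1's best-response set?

u_1(A vs R) = 5
u_1(B vs R) = 0
u_1(C vs R) = 4
u_1(D vs R) = 5
max payoff 5 at {A,D}

P1 best: {A,D}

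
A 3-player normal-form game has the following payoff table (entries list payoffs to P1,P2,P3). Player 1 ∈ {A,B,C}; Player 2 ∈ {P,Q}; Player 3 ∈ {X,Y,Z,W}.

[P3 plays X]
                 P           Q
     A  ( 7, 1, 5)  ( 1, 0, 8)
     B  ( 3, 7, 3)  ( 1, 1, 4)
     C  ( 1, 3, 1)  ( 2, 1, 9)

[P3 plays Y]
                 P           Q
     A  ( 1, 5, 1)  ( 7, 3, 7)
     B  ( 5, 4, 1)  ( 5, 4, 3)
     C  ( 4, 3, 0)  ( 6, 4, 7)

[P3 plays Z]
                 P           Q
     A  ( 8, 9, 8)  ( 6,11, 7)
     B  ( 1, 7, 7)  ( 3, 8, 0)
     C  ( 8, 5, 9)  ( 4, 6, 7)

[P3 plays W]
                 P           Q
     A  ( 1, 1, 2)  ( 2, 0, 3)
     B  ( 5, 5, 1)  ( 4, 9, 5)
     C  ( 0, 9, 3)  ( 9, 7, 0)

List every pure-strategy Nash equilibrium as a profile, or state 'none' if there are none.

(A,P,X): not NE [P3→Z gives 8>5]
(A,P,Y): not NE [P1→B gives 5>1; P3→Z gives 8>1]
(A,P,Z): not NE [P2→Q gives 11>9]
(A,P,W): not NE [P1→B gives 5>1; P3→Z gives 8>2]
(A,Q,X): not NE [P1→C gives 2>1; P2→P gives 1>0]
(A,Q,Y): not NE [P2→P gives 5>3; P3→X gives 8>7]
(A,Q,Z): not NE [P3→X gives 8>7]
(A,Q,W): not NE [P1→C gives 9>2; P2→P gives 1>0; P3→X gives 8>3]
(B,P,X): not NE [P1→A gives 7>3; P3→Z gives 7>3]
(B,P,Y): not NE [P3→Z gives 7>1]
(B,P,Z): not NE [P1→C gives 8>1; P2→Q gives 8>7]
(B,P,W): not NE [P2→Q gives 9>5; P3→Z gives 7>1]
(B,Q,X): not NE [P1→C gives 2>1; P2→P gives 7>1; P3→W gives 5>4]
(B,Q,Y): not NE [P1→A gives 7>5; P3→W gives 5>3]
(B,Q,Z): not NE [P1→A gives 6>3; P3→W gives 5>0]
(B,Q,W): not NE [P1→C gives 9>4]
(C,P,X): not NE [P1→A gives 7>1; P3→Z gives 9>1]
(C,P,Y): not NE [P1→B gives 5>4; P2→Q gives 4>3; P3→Z gives 9>0]
(C,P,Z): not NE [P2→Q gives 6>5]
(C,P,W): not NE [P1→B gives 5>0; P3→Z gives 9>3]
(C,Q,X): not NE [P2→P gives 3>1]
(C,Q,Y): not NE [P1→A gives 7>6; P3→X gives 9>7]
(C,Q,Z): not NE [P1→A gives 6>4; P3→X gives 9>7]
(C,Q,W): not NE [P2→P gives 9>7; P3→X gives 9>0]

Equilibria: none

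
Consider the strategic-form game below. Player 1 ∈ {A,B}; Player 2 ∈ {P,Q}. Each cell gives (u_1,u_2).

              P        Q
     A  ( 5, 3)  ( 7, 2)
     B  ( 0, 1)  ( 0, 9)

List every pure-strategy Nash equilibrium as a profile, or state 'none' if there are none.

Nash profiles: (A,P)

(A,P): NE
(A,Q): not NE [P2→P gives 3>2]
(B,P): not NE [P1→A gives 5>0; P2→Q gives 9>1]
(B,Q): not NE [P1→A gives 7>0]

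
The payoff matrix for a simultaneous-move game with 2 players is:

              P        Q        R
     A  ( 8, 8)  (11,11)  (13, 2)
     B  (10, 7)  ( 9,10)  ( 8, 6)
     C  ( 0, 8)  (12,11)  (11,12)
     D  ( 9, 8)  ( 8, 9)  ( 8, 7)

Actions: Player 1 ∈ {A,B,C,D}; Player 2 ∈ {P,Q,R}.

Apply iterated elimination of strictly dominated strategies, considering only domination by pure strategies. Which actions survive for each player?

P2 drop P (Q beats it: A:11>8 B:10>7 C:11>8 D:9>8)
P1 drop B (A beats it: Q:11>9 R:13>8)
P1 drop D (A beats it: Q:11>8 R:13>8)
P1→{A,C} P2→{Q,R}

Survivors P1:{A,C} P2:{Q,R}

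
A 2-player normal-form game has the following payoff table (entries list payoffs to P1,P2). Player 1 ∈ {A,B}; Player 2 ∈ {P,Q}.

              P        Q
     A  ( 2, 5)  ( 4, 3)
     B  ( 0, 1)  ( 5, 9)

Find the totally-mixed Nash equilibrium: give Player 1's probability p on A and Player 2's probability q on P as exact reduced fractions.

P1 mixes 4/5 on A; P2 mixes 1/3 on P

P1 indiff ⇒ q·2+(1-q)·4 = q·0+(1-q)·5 ⇒ q(2) = (1-q)(1) ⇒ q = 1/3
P2 indiff ⇒ p·5+(1-p)·1 = p·3+(1-p)·9 ⇒ p(2) = (1-p)(8) ⇒ p = 4/5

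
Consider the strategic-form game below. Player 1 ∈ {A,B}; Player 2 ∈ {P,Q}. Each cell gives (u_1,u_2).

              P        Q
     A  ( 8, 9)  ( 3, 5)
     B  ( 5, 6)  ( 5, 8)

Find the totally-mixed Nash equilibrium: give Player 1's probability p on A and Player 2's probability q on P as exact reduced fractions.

(p,q) = (1/3, 2/5)

P1 indiff ⇒ q·8+(1-q)·3 = q·5+(1-q)·5 ⇒ q(3) = (1-q)(2) ⇒ q = 2/5
P2 indiff ⇒ p·9+(1-p)·6 = p·5+(1-p)·8 ⇒ p(4) = (1-p)(2) ⇒ p = 1/3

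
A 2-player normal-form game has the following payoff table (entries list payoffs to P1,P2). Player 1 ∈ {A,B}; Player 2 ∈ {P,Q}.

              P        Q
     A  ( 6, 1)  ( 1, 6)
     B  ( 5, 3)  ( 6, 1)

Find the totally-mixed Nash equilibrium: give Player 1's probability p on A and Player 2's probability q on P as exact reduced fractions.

(p,q) = (2/7, 5/6)

P1 indiff ⇒ q·6+(1-q)·1 = q·5+(1-q)·6 ⇒ q(1) = (1-q)(5) ⇒ q = 5/6
P2 indiff ⇒ p·1+(1-p)·3 = p·6+(1-p)·1 ⇒ p(-5) = (1-p)(-2) ⇒ p = 2/7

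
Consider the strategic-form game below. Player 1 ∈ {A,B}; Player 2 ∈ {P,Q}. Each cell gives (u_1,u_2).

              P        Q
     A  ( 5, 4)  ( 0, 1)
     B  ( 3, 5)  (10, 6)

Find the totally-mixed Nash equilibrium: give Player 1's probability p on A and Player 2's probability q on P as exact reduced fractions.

P1 mixes 1/4 on A; P2 mixes 5/6 on P

P1 indiff ⇒ q·5+(1-q)·0 = q·3+(1-q)·10 ⇒ q(2) = (1-q)(10) ⇒ q = 5/6
P2 indiff ⇒ p·4+(1-p)·5 = p·1+(1-p)·6 ⇒ p(3) = (1-p)(1) ⇒ p = 1/4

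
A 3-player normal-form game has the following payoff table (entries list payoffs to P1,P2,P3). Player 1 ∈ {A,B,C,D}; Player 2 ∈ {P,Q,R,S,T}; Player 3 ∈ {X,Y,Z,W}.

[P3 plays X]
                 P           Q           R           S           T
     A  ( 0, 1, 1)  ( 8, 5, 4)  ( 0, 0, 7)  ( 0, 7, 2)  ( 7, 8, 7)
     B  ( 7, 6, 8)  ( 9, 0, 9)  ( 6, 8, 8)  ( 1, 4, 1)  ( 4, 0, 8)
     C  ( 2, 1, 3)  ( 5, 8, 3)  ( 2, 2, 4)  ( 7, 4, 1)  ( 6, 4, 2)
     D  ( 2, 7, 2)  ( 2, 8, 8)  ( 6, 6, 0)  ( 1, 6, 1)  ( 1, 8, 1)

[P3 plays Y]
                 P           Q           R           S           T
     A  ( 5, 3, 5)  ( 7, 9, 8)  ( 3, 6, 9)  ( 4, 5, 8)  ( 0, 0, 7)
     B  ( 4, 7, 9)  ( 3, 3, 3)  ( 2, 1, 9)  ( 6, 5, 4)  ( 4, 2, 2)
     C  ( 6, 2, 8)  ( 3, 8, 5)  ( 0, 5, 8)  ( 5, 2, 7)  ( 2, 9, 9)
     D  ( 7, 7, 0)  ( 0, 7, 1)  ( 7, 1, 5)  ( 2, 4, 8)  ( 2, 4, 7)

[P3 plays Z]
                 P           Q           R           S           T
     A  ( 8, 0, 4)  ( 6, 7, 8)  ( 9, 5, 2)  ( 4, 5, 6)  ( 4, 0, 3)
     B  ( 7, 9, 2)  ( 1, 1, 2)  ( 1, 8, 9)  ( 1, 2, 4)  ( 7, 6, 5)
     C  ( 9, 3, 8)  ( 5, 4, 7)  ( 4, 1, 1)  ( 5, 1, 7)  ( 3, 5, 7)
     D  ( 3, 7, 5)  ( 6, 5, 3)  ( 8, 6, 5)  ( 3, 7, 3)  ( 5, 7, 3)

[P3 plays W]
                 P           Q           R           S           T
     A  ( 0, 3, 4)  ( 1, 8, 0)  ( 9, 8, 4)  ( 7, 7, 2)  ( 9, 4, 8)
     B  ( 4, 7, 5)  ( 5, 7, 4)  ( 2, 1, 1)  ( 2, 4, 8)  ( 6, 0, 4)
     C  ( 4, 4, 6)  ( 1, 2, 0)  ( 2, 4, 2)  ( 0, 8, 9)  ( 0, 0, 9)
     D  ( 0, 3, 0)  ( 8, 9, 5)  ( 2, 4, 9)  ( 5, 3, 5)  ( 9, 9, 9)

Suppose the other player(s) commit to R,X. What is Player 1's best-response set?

P1 best: {B,D}

u_1(A vs R,X) = 0
u_1(B vs R,X) = 6
u_1(C vs R,X) = 2
u_1(D vs R,X) = 6
max payoff 6 at {B,D}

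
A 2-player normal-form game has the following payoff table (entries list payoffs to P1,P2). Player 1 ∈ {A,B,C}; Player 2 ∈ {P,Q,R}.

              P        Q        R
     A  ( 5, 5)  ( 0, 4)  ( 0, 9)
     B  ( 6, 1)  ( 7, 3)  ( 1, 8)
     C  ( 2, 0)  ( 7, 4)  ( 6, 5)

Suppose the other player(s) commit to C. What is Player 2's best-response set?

argmax u_2 = {R}

u_2(P vs C) = 0
u_2(Q vs C) = 4
u_2(R vs C) = 5
max payoff 5 at {R}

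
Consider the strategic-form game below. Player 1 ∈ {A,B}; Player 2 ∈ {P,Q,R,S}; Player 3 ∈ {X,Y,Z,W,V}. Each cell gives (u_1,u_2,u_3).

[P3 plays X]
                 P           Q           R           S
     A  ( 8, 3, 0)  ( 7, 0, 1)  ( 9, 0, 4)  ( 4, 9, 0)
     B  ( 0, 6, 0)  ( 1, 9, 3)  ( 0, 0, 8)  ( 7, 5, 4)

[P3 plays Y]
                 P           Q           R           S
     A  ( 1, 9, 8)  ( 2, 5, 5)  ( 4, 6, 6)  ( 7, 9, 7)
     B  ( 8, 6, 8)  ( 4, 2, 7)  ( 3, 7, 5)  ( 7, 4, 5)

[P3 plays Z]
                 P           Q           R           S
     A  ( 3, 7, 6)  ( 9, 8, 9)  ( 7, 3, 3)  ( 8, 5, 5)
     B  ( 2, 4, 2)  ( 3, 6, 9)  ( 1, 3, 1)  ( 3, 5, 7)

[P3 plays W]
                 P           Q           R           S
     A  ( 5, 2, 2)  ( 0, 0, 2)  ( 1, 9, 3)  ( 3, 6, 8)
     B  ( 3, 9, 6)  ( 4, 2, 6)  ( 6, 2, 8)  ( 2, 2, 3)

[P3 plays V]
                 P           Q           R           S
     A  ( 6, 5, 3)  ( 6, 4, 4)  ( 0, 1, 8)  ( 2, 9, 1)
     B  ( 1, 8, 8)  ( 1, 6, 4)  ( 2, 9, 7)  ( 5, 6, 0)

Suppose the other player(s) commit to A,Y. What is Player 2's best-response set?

argmax u_2 = {P,S}

u_2(P vs A,Y) = 9
u_2(Q vs A,Y) = 5
u_2(R vs A,Y) = 6
u_2(S vs A,Y) = 9
max payoff 9 at {P,S}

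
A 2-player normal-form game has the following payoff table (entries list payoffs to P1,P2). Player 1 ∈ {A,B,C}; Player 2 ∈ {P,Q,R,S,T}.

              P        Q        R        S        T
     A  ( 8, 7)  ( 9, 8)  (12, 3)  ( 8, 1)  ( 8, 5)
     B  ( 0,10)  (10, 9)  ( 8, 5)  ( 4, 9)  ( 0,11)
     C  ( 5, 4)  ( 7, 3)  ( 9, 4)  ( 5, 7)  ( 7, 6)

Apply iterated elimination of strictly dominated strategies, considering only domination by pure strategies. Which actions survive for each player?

Survivors P1:{A,B} P2:{P,Q,T}

P1 drop C (A beats it: P:8>5 Q:9>7 R:12>9 S:8>5 T:8>7)
P2 drop R (P beats it: A:7>3 B:10>5)
P2 drop S (P beats it: A:7>1 B:10>9)
P1→{A,B} P2→{P,Q,T}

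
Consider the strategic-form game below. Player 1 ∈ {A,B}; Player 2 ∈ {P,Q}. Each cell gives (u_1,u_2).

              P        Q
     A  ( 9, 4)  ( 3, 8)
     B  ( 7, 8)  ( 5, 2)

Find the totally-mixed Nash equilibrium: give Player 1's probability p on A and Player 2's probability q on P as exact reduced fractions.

P1 indiff ⇒ q·9+(1-q)·3 = q·7+(1-q)·5 ⇒ q(2) = (1-q)(2) ⇒ q = 1/2
P2 indiff ⇒ p·4+(1-p)·8 = p·8+(1-p)·2 ⇒ p(-4) = (1-p)(-6) ⇒ p = 3/5

p=3/5, q=1/2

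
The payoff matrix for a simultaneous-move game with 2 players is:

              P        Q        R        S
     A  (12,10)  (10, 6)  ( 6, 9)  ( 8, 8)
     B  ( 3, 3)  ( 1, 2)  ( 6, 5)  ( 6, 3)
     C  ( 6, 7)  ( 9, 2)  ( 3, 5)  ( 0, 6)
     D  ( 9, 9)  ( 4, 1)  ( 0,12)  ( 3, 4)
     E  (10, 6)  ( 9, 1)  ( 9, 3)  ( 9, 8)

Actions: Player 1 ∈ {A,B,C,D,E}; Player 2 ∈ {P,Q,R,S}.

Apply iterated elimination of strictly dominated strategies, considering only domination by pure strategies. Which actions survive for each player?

IESDS → P1:{A,E} P2:{P,S}

P1 drop B (E beats it: P:10>3 Q:9>1 R:9>6 S:9>6)
P1 drop C (A beats it: P:12>6 Q:10>9 R:6>3 S:8>0)
P1 drop D (A beats it: P:12>9 Q:10>4 R:6>0 S:8>3)
P2 drop Q (P beats it: A:10>6 E:6>1)
P2 drop R (P beats it: A:10>9 E:6>3)
P1→{A,E} P2→{P,S}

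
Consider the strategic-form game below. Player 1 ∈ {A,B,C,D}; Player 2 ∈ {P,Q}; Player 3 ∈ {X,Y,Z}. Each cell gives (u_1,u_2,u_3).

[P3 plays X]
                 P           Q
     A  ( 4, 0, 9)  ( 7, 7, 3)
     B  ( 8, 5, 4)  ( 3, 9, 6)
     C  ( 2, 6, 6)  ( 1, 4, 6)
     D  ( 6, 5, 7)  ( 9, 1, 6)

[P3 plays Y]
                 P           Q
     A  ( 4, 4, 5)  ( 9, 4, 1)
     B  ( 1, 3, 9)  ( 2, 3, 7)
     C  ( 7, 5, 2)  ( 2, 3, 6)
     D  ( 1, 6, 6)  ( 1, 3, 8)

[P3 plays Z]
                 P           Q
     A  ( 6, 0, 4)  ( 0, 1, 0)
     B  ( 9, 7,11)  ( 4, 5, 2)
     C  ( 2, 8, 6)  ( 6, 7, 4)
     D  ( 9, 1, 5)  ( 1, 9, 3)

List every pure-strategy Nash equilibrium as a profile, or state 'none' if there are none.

NE set: (B,P,Z)

(A,P,X): not NE [P1→B gives 8>4; P2→Q gives 7>0]
(A,P,Y): not NE [P1→C gives 7>4; P3→X gives 9>5]
(A,P,Z): not NE [P1→D gives 9>6; P2→Q gives 1>0; P3→X gives 9>4]
(A,Q,X): not NE [P1→D gives 9>7]
(A,Q,Y): not NE [P3→X gives 3>1]
(A,Q,Z): not NE [P1→C gives 6>0; P3→X gives 3>0]
(B,P,X): not NE [P2→Q gives 9>5; P3→Z gives 11>4]
(B,P,Y): not NE [P1→C gives 7>1; P3→Z gives 11>9]
(B,P,Z): NE
(B,Q,X): not NE [P1→D gives 9>3; P3→Y gives 7>6]
(B,Q,Y): not NE [P1→A gives 9>2]
(B,Q,Z): not NE [P1→C gives 6>4; P2→P gives 7>5; P3→Y gives 7>2]
(C,P,X): not NE [P1→B gives 8>2]
(C,P,Y): not NE [P3→Z gives 6>2]
(C,P,Z): not NE [P1→D gives 9>2]
(C,Q,X): not NE [P1→D gives 9>1; P2→P gives 6>4]
(C,Q,Y): not NE [P1→A gives 9>2; P2→P gives 5>3]
(C,Q,Z): not NE [P2→P gives 8>7; P3→Y gives 6>4]
(D,P,X): not NE [P1→B gives 8>6]
(D,P,Y): not NE [P1→C gives 7>1; P3→X gives 7>6]
(D,P,Z): not NE [P2→Q gives 9>1; P3→X gives 7>5]
(D,Q,X): not NE [P2→P gives 5>1; P3→Y gives 8>6]
(D,Q,Y): not NE [P1→A gives 9>1; P2→P gives 6>3]
(D,Q,Z): not NE [P1→C gives 6>1; P3→Y gives 8>3]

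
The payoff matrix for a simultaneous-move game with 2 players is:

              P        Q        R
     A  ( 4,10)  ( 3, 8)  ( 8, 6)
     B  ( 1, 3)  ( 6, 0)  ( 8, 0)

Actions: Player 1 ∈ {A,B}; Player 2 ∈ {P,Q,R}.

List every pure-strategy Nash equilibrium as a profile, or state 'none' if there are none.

(A,P): NE
(A,Q): not NE [P1→B gives 6>3; P2→P gives 10>8]
(A,R): not NE [P2→P gives 10>6]
(B,P): not NE [P1→A gives 4>1]
(B,Q): not NE [P2→P gives 3>0]
(B,R): not NE [P2→P gives 3>0]

PSNE = {(A,P)}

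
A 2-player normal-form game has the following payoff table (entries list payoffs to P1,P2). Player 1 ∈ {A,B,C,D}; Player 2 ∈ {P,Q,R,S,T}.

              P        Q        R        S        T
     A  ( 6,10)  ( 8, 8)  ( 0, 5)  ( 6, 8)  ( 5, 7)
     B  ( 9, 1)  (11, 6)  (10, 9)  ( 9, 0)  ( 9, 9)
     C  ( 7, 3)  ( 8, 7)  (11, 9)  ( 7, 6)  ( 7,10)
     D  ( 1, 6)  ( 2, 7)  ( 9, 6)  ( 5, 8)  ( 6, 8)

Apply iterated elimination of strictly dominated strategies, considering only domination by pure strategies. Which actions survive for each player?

Survivors P1:{B,C} P2:{R,T}

P1 drop A (B beats it: P:9>6 Q:11>8 R:10>0 S:9>6 T:9>5)
P1 drop D (B beats it: P:9>1 Q:11>2 R:10>9 S:9>5 T:9>6)
P2 drop P (Q beats it: B:6>1 C:7>3)
P2 drop Q (R beats it: B:9>6 C:9>7)
P2 drop S (R beats it: B:9>0 C:9>6)
P1→{B,C} P2→{R,T}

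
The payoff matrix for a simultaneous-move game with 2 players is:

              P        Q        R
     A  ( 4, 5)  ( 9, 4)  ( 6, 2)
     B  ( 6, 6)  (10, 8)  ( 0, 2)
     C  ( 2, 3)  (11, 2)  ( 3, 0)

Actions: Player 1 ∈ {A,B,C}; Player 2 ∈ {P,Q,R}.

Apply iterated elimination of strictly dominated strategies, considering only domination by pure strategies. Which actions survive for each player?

P2 drop R (P beats it: A:5>2 B:6>2 C:3>0)
P1 drop A (B beats it: P:6>4 Q:10>9)
P1→{B,C} P2→{P,Q}

Remaining: P1:{B,C} P2:{P,Q}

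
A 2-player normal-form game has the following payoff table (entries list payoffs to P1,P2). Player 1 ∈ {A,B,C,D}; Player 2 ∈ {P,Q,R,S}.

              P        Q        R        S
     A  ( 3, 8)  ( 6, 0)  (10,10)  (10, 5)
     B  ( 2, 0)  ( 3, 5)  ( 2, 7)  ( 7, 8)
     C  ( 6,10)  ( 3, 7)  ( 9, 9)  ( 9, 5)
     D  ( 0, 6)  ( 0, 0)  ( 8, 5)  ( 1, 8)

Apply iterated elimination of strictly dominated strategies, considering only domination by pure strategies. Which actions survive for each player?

Survivors P1:{A,C} P2:{P,R}

P1 drop B (A beats it: P:3>2 Q:6>3 R:10>2 S:10>7)
P1 drop D (A beats it: P:3>0 Q:6>0 R:10>8 S:10>1)
P2 drop Q (P beats it: A:8>0 C:10>7)
P2 drop S (P beats it: A:8>5 C:10>5)
P1→{A,C} P2→{P,R}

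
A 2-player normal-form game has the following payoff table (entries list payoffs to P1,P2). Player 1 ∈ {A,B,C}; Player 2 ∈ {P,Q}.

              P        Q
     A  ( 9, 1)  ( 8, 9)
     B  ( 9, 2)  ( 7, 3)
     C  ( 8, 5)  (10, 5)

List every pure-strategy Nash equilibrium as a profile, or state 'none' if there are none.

(A,P): not NE [P2→Q gives 9>1]
(A,Q): not NE [P1→C gives 10>8]
(B,P): not NE [P2→Q gives 3>2]
(B,Q): not NE [P1→C gives 10>7]
(C,P): not NE [P1→B gives 9>8]
(C,Q): NE

NE set: (C,Q)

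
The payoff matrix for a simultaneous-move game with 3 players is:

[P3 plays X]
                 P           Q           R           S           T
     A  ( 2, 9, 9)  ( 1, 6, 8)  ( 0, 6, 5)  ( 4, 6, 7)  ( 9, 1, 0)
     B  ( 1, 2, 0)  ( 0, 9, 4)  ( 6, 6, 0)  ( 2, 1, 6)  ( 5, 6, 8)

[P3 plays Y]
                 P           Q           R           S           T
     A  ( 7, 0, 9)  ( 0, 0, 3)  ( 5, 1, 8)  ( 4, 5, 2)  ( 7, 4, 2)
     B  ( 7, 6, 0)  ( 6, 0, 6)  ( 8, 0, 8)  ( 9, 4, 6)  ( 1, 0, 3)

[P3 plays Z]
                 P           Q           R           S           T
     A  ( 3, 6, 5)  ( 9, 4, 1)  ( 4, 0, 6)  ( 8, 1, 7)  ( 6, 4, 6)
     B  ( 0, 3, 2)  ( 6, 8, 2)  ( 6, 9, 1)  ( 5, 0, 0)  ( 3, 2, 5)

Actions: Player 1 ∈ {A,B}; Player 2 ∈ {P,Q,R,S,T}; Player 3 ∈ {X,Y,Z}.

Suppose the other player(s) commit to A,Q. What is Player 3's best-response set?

u_3(X vs A,Q) = 8
u_3(Y vs A,Q) = 3
u_3(Z vs A,Q) = 1
max payoff 8 at {X}

P3 best: {X}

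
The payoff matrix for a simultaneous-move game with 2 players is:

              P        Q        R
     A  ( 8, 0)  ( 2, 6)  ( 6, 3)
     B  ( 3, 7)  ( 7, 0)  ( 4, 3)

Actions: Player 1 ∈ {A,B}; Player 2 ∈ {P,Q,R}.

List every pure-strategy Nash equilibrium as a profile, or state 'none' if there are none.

No pure NE.

(A,P): not NE [P2→Q gives 6>0]
(A,Q): not NE [P1→B gives 7>2]
(A,R): not NE [P2→Q gives 6>3]
(B,P): not NE [P1→A gives 8>3]
(B,Q): not NE [P2→P gives 7>0]
(B,R): not NE [P1→A gives 6>4; P2→P gives 7>3]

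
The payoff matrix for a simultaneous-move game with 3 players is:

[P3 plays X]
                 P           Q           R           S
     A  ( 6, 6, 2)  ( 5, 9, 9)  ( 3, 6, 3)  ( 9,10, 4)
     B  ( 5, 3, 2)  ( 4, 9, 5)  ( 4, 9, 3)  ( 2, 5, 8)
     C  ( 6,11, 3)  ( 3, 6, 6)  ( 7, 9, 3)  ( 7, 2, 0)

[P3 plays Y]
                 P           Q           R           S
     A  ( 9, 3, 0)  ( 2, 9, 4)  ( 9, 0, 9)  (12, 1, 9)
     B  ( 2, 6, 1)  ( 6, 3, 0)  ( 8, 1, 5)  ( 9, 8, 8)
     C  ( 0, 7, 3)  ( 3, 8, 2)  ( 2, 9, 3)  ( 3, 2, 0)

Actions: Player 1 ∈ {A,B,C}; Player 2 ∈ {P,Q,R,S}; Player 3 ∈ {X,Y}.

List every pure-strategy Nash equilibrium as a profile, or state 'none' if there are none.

(A,P,X): not NE [P2→S gives 10>6]
(A,P,Y): not NE [P2→Q gives 9>3; P3→X gives 2>0]
(A,Q,X): not NE [P2→S gives 10>9]
(A,Q,Y): not NE [P1→B gives 6>2; P3→X gives 9>4]
(A,R,X): not NE [P1→C gives 7>3; P2→S gives 10>6; P3→Y gives 9>3]
(A,R,Y): not NE [P2→Q gives 9>0]
(A,S,X): not NE [P3→Y gives 9>4]
(A,S,Y): not NE [P2→Q gives 9>1]
(B,P,X): not NE [P1→C gives 6>5; P2→R gives 9>3]
(B,P,Y): not NE [P1→A gives 9>2; P2→S gives 8>6; P3→X gives 2>1]
(B,Q,X): not NE [P1→A gives 5>4]
(B,Q,Y): not NE [P2→S gives 8>3; P3→X gives 5>0]
(B,R,X): not NE [P1→C gives 7>4; P3→Y gives 5>3]
(B,R,Y): not NE [P1→A gives 9>8; P2→S gives 8>1]
(B,S,X): not NE [P1→A gives 9>2; P2→R gives 9>5]
(B,S,Y): not NE [P1→A gives 12>9]
(C,P,X): NE
(C,P,Y): not NE [P1→A gives 9>0; P2→R gives 9>7]
(C,Q,X): not NE [P1→A gives 5>3; P2→P gives 11>6]
(C,Q,Y): not NE [P1→B gives 6>3; P2→R gives 9>8; P3→X gives 6>2]
(C,R,X): not NE [P2→P gives 11>9]
(C,R,Y): not NE [P1→A gives 9>2]
(C,S,X): not NE [P1→A gives 9>7; P2→P gives 11>2]
(C,S,Y): not NE [P1→A gives 12>3; P2→R gives 9>2]

NE set: (C,P,X)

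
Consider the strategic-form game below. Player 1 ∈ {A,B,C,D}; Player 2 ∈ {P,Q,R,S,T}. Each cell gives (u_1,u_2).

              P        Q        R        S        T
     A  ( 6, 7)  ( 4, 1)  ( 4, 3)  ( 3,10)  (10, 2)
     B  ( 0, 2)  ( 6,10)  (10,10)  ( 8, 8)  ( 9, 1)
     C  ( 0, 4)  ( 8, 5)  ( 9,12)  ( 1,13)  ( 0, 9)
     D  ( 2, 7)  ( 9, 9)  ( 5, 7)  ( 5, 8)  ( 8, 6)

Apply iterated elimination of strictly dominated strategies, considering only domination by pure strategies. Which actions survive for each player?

P2 drop P (S beats it: A:10>7 B:8>2 C:13>4 D:8>7)
P2 drop T (R beats it: A:3>2 B:10>1 C:12>9 D:7>6)
P1 drop A (B beats it: Q:6>4 R:10>4 S:8>3)
P1→{B,C,D} P2→{Q,R,S}

IESDS → P1:{B,C,D} P2:{Q,R,S}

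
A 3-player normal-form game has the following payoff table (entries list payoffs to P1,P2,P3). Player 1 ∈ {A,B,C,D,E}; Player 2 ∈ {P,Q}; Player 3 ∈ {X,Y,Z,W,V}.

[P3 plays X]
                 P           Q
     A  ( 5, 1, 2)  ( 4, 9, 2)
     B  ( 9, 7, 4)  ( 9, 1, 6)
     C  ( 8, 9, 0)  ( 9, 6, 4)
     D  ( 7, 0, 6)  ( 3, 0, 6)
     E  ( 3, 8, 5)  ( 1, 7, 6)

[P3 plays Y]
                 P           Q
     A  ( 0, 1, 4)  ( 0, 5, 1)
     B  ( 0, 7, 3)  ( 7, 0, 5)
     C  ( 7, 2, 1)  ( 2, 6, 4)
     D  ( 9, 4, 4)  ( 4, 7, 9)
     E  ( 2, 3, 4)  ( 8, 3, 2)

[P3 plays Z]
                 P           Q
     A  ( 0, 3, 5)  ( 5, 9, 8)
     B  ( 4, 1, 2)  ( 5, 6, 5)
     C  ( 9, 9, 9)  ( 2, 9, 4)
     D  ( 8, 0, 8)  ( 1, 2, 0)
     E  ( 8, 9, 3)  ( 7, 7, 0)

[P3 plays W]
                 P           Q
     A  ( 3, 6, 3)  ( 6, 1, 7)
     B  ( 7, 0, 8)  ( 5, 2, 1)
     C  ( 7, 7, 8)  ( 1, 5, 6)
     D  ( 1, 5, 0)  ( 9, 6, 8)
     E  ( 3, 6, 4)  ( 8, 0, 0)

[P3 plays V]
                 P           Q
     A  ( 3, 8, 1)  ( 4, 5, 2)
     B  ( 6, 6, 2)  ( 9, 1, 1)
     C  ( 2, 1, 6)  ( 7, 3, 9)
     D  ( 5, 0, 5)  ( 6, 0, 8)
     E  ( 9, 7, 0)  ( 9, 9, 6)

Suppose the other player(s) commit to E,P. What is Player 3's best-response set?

u_3(X vs E,P) = 5
u_3(Y vs E,P) = 4
u_3(Z vs E,P) = 3
u_3(W vs E,P) = 4
u_3(V vs E,P) = 0
max payoff 5 at {X}

argmax u_3 = {X}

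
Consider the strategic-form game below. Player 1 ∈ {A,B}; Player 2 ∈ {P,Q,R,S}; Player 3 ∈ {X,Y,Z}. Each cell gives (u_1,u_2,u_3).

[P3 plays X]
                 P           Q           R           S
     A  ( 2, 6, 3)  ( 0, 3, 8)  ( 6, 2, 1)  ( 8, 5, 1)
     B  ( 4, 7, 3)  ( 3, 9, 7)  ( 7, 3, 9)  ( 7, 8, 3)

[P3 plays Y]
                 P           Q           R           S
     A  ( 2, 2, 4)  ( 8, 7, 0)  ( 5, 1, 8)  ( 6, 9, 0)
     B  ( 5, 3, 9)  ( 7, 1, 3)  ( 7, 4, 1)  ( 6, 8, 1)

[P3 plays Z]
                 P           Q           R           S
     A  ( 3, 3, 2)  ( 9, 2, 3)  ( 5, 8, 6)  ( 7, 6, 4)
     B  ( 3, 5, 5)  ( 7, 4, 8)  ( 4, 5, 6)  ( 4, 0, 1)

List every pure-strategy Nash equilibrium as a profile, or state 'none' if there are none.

No pure NE.

(A,P,X): not NE [P1→B gives 4>2; P3→Y gives 4>3]
(A,P,Y): not NE [P1→B gives 5>2; P2→S gives 9>2]
(A,P,Z): not NE [P2→R gives 8>3; P3→Y gives 4>2]
(A,Q,X): not NE [P1→B gives 3>0; P2→P gives 6>3]
(A,Q,Y): not NE [P2→S gives 9>7; P3→X gives 8>0]
(A,Q,Z): not NE [P2→R gives 8>2; P3→X gives 8>3]
(A,R,X): not NE [P1→B gives 7>6; P2→P gives 6>2; P3→Y gives 8>1]
(A,R,Y): not NE [P1→B gives 7>5; P2→S gives 9>1]
(A,R,Z): not NE [P3→Y gives 8>6]
(A,S,X): not NE [P2→P gives 6>5; P3→Z gives 4>1]
(A,S,Y): not NE [P3→Z gives 4>0]
(A,S,Z): not NE [P2→R gives 8>6]
(B,P,X): not NE [P2→Q gives 9>7; P3→Y gives 9>3]
(B,P,Y): not NE [P2→S gives 8>3]
(B,P,Z): not NE [P3→Y gives 9>5]
(B,Q,X): not NE [P3→Z gives 8>7]
(B,Q,Y): not NE [P1→A gives 8>7; P2→S gives 8>1; P3→Z gives 8>3]
(B,Q,Z): not NE [P1→A gives 9>7; P2→R gives 5>4]
(B,R,X): not NE [P2→Q gives 9>3]
(B,R,Y): not NE [P2→S gives 8>4; P3→X gives 9>1]
(B,R,Z): not NE [P1→A gives 5>4; P3→X gives 9>6]
(B,S,X): not NE [P1→A gives 8>7; P2→Q gives 9>8]
(B,S,Y): not NE [P3→X gives 3>1]
(B,S,Z): not NE [P1→A gives 7>4; P2→R gives 5>0; P3→X gives 3>1]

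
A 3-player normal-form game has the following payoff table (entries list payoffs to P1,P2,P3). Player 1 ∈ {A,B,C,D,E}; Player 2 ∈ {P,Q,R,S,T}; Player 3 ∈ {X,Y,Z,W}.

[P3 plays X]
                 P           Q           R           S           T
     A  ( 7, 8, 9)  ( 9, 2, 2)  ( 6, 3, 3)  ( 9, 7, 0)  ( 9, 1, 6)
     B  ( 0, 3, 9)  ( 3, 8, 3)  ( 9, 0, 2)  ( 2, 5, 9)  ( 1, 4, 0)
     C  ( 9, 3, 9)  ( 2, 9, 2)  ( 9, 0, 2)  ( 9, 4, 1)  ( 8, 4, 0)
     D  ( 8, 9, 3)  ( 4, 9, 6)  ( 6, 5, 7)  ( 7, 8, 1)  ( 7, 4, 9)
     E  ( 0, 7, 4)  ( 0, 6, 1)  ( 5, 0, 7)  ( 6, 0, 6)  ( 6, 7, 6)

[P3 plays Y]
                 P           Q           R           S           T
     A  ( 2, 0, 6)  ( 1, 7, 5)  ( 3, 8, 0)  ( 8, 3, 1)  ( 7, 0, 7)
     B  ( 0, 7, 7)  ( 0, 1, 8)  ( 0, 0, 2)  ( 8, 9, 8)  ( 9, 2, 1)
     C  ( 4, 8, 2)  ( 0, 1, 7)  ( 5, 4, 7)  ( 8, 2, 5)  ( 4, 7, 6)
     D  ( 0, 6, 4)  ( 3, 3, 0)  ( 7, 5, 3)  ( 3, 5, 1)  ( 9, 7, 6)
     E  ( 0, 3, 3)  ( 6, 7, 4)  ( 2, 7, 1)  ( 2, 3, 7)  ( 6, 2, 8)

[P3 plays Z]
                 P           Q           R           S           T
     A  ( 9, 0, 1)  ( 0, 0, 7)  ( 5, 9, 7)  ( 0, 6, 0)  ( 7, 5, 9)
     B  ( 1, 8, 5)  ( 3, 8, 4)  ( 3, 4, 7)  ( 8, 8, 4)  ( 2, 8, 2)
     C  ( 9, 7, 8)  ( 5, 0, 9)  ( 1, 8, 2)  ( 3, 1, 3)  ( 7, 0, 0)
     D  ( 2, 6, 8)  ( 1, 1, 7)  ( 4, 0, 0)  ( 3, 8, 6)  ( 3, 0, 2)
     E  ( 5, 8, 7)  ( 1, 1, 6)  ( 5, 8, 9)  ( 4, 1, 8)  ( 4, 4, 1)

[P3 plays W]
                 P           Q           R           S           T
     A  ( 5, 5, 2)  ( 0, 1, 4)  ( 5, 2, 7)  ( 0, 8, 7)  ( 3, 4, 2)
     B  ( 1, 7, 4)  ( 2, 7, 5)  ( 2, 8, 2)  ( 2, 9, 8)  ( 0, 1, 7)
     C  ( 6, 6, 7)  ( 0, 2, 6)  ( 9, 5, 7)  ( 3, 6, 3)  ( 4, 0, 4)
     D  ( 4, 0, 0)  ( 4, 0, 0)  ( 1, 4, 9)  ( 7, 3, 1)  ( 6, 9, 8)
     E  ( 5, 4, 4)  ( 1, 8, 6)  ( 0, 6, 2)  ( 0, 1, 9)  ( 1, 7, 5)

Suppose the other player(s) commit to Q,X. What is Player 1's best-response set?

u_1(A vs Q,X) = 9
u_1(B vs Q,X) = 3
u_1(C vs Q,X) = 2
u_1(D vs Q,X) = 4
u_1(E vs Q,X) = 0
max payoff 9 at {A}

P1 best: {A}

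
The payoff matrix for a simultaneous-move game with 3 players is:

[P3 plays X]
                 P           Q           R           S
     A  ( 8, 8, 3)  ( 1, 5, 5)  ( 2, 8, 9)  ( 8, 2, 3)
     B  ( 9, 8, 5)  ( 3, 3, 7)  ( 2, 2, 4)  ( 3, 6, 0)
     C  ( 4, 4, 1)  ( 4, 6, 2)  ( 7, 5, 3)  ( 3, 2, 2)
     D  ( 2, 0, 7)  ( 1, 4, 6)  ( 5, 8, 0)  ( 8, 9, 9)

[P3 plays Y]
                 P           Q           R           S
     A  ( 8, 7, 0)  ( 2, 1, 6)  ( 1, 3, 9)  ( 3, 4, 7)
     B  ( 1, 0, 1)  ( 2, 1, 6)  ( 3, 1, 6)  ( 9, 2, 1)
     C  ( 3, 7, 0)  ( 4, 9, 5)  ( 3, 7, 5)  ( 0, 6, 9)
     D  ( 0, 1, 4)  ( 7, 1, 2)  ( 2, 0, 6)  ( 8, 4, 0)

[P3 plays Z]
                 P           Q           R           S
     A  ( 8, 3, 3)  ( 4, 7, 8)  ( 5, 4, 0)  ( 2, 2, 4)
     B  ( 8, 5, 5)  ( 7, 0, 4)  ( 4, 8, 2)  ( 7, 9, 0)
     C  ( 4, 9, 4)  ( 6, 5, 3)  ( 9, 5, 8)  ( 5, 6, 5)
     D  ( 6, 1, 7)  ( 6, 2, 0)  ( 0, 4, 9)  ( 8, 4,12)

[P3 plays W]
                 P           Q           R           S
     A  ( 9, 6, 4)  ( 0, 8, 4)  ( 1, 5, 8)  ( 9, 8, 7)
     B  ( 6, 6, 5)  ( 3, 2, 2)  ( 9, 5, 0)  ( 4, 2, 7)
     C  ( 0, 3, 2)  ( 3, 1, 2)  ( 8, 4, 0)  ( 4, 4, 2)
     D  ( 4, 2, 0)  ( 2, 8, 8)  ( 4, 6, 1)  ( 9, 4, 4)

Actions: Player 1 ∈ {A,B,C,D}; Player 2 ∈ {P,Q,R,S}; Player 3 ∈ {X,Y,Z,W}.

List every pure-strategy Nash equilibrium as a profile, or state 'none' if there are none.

Nash profiles: (A,S,W), (B,P,X), (D,S,Z)

(A,P,X): not NE [P1→B gives 9>8; P3→W gives 4>3]
(A,P,Y): not NE [P3→W gives 4>0]
(A,P,Z): not NE [P2→Q gives 7>3; P3→W gives 4>3]
(A,P,W): not NE [P2→S gives 8>6]
(A,Q,X): not NE [P1→C gives 4>1; P2→R gives 8>5; P3→Z gives 8>5]
(A,Q,Y): not NE [P1→D gives 7>2; P2→P gives 7>1; P3→Z gives 8>6]
(A,Q,Z): not NE [P1→B gives 7>4]
(A,Q,W): not NE [P1→C gives 3>0; P3→Z gives 8>4]
(A,R,X): not NE [P1→C gives 7>2]
(A,R,Y): not NE [P1→C gives 3>1; P2→P gives 7>3]
(A,R,Z): not NE [P1→C gives 9>5; P2→Q gives 7>4; P3→Y gives 9>0]
(A,R,W): not NE [P1→B gives 9>1; P2→S gives 8>5; P3→Y gives 9>8]
(A,S,X): not NE [P2→R gives 8>2; P3→W gives 7>3]
(A,S,Y): not NE [P1→B gives 9>3; P2→P gives 7>4]
(A,S,Z): not NE [P1→D gives 8>2; P2→Q gives 7>2; P3→W gives 7>4]
(A,S,W): NE
(B,P,X): NE
(B,P,Y): not NE [P1→A gives 8>1; P2→S gives 2>0; P3→W gives 5>1]
(B,P,Z): not NE [P2→S gives 9>5]
(B,P,W): not NE [P1→A gives 9>6]
(B,Q,X): not NE [P1→C gives 4>3; P2→P gives 8>3]
(B,Q,Y): not NE [P1→D gives 7>2; P2→S gives 2>1; P3→X gives 7>6]
(B,Q,Z): not NE [P2→S gives 9>0; P3→X gives 7>4]
(B,Q,W): not NE [P2→P gives 6>2; P3→X gives 7>2]
(B,R,X): not NE [P1→C gives 7>2; P2→P gives 8>2; P3→Y gives 6>4]
(B,R,Y): not NE [P2→S gives 2>1]
(B,R,Z): not NE [P1→C gives 9>4; P2→S gives 9>8; P3→Y gives 6>2]
(B,R,W): not NE [P2→P gives 6>5; P3→Y gives 6>0]
(B,S,X): not NE [P1→D gives 8>3; P2→P gives 8>6; P3→W gives 7>0]
(B,S,Y): not NE [P3→W gives 7>1]
(B,S,Z): not NE [P1→D gives 8>7; P3→W gives 7>0]
(B,S,W): not NE [P1→D gives 9>4; P2→P gives 6>2]
(C,P,X): not NE [P1→B gives 9>4; P2→Q gives 6>4; P3→Z gives 4>1]
(C,P,Y): not NE [P1→A gives 8>3; P2→Q gives 9>7; P3→Z gives 4>0]
(C,P,Z): not NE [P1→B gives 8>4]
(C,P,W): not NE [P1→A gives 9>0; P2→S gives 4>3; P3→Z gives 4>2]
(C,Q,X): not NE [P3→Y gives 5>2]
(C,Q,Y): not NE [P1→D gives 7>4]
(C,Q,Z): not NE [P1→B gives 7>6; P2→P gives 9>5; P3→Y gives 5>3]
(C,Q,W): not NE [P2→S gives 4>1; P3→Y gives 5>2]
(C,R,X): not NE [P2→Q gives 6>5; P3→Z gives 8>3]
(C,R,Y): not NE [P2→Q gives 9>7; P3→Z gives 8>5]
(C,R,Z): not NE [P2→P gives 9>5]
(C,R,W): not NE [P1→B gives 9>8; P3→Z gives 8>0]
(C,S,X): not NE [P1→D gives 8>3; P2→Q gives 6>2; P3→Y gives 9>2]
(C,S,Y): not NE [P1→B gives 9>0; P2→Q gives 9>6]
(C,S,Z): not NE [P1→D gives 8>5; P2→P gives 9>6; P3→Y gives 9>5]
(C,S,W): not NE [P1→D gives 9>4; P3→Y gives 9>2]
(D,P,X): not NE [P1→B gives 9>2; P2→S gives 9>0]
(D,P,Y): not NE [P1→A gives 8>0; P2→S gives 4>1; P3→Z gives 7>4]
(D,P,Z): not NE [P1→B gives 8>6; P2→S gives 4>1]
(D,P,W): not NE [P1→A gives 9>4; P2→Q gives 8>2; P3→Z gives 7>0]
(D,Q,X): not NE [P1→C gives 4>1; P2→S gives 9>4; P3→W gives 8>6]
(D,Q,Y): not NE [P2→S gives 4>1; P3→W gives 8>2]
(D,Q,Z): not NE [P1→B gives 7>6; P2→S gives 4>2; P3→W gives 8>0]
(D,Q,W): not NE [P1→C gives 3>2]
(D,R,X): not NE [P1→C gives 7>5; P2→S gives 9>8; P3→Z gives 9>0]
(D,R,Y): not NE [P1→C gives 3>2; P2→S gives 4>0; P3→Z gives 9>6]
(D,R,Z): not NE [P1→C gives 9>0]
(D,R,W): not NE [P1→B gives 9>4; P2→Q gives 8>6; P3→Z gives 9>1]
(D,S,X): not NE [P3→Z gives 12>9]
(D,S,Y): not NE [P1→B gives 9>8; P3→Z gives 12>0]
(D,S,Z): NE
(D,S,W): not NE [P2→Q gives 8>4; P3→Z gives 12>4]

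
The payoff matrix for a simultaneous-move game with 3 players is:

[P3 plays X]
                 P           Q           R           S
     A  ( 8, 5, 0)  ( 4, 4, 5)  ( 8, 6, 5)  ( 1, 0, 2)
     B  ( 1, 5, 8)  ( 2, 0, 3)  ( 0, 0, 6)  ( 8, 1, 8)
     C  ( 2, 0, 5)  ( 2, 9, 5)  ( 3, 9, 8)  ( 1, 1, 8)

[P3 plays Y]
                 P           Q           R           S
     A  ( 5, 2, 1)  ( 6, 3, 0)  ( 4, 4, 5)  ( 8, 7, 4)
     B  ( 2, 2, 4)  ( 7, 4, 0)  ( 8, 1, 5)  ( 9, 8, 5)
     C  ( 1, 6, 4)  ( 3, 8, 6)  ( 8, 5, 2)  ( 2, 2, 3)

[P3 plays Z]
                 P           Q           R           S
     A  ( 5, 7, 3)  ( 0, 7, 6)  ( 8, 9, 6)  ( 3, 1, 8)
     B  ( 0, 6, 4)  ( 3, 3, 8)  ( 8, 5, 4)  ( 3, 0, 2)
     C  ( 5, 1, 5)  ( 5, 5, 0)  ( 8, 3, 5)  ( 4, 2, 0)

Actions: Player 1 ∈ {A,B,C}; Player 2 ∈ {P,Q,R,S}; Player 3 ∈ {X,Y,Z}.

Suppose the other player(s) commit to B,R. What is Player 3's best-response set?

BR_3 = {X}

u_3(X vs B,R) = 6
u_3(Y vs B,R) = 5
u_3(Z vs B,R) = 4
max payoff 6 at {X}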